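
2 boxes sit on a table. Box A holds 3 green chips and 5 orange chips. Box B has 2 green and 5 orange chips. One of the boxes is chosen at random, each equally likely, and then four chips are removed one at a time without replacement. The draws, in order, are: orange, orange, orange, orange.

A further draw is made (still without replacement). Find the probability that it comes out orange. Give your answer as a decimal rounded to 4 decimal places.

Compute the likelihood of the observed sequence for each case: P(data | box A) = (5/8)(4/7)(3/6)(2/5) = 1/14; P(data | box B) = (5/7)(4/6)(3/5)(2/4) = 1/7.
Multiplying each by its prior: 1/2 · 1/14 = 1/28, 1/2 · 1/7 = 1/14; summing to 3/28.
The posterior is then P(box A | data) = 1/3, P(box B | data) = 2/3.
Averaging over the posterior, P(orange next | data) = (1/4)(1/3) + (1/3)(2/3) = 11/36.

0.3056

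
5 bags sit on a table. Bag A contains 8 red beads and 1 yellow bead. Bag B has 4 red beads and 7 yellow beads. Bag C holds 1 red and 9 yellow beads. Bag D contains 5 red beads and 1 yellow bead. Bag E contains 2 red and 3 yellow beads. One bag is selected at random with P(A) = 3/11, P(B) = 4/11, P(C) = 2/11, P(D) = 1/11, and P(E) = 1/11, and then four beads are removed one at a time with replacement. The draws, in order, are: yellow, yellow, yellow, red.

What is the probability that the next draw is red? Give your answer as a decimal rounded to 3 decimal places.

The likelihood of the observed sequence under each hypothesis: P(data | bag A) = (1/9)(1/9)(1/9)(8/9) = 0.0012193; P(data | bag B) = (7/11)(7/11)(7/11)(4/11) = 0.093709; P(data | bag C) = (9/10)(9/10)(9/10)(1/10) = 0.0729; P(data | bag D) = (1/6)(1/6)(1/6)(5/6) = 0.003858; P(data | bag E) = (3/5)(3/5)(3/5)(2/5) = 0.0864.
Weighting by the prior gives 3/11 · 0.0012193 = 0.00033254, 4/11 · 0.093709 = 0.034076, 2/11 · 0.0729 = 0.013255, 1/11 · 0.003858 = 0.00035073, 1/11 · 0.0864 = 0.0078545; summing to 0.055869.
Normalising, the posterior is P(bag A | data) = 0.0059523, P(bag B | data) = 0.60993, P(bag C | data) = 0.23725, P(bag D | data) = 0.0062778, P(bag E | data) = 0.14059.
So P(red next | data) = Σ P(red next | H) P(H | data) = (8/9)(0.0059523) + (4/11)(0.60993) + (1/10)(0.23725) + (5/6)(0.0062778) + (2/5)(0.14059) = 0.31228.

0.312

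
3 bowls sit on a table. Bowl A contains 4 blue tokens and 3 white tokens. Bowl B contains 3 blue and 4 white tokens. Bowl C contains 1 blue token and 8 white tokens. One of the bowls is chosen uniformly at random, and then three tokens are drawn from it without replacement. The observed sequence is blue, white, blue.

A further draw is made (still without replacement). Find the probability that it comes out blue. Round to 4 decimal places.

For each hypothesis, P(data | H) works out to: P(data | bowl A) = (4/7)(3/6)(3/5) = 6/35; P(data | bowl B) = (3/7)(4/6)(2/5) = 4/35; P(data | bowl C) = (1/9)(8/8)(0/7) = 0.
Multiplying each by its prior: 1/3 · 6/35 = 2/35, 1/3 · 4/35 = 4/105, 1/3 · 0 = 0; with total 2/21.
The posterior is then P(bowl A | data) = 3/5, P(bowl B | data) = 2/5, P(bowl C | data) = 0.
The predictive probability is P(blue next | data) = (1/2)(3/5) + (1/4)(2/5) = 2/5.

0.4000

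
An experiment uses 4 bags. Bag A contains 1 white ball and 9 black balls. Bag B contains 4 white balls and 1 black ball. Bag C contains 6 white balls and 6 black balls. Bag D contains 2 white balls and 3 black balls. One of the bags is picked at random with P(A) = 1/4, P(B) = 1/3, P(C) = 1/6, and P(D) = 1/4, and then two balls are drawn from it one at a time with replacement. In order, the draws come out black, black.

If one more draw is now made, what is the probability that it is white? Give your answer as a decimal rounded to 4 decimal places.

0.2525

Compute the likelihood of the observed sequence for each case: P(data | bag A) = (9/10)(9/10) = 81/100; P(data | bag B) = (1/5)(1/5) = 1/25; P(data | bag C) = (6/12)(6/12) = 1/4; P(data | bag D) = (3/5)(3/5) = 9/25.
The prior-weighted likelihoods are 1/4 · 81/100 = 81/400, 1/3 · 1/25 = 1/75, 1/6 · 1/4 = 1/24, 1/4 · 9/25 = 9/100; these sum to 139/400.
Normalising, the posterior is P(bag A | data) = 0.58273, P(bag B | data) = 0.038369, P(bag C | data) = 0.1199, P(bag D | data) = 0.25899.
So P(white next | data) = Σ P(white next | H) P(H | data) = (1/10)(0.58273) + (4/5)(0.038369) + (1/2)(0.1199) + (2/5)(0.25899) = 0.25252.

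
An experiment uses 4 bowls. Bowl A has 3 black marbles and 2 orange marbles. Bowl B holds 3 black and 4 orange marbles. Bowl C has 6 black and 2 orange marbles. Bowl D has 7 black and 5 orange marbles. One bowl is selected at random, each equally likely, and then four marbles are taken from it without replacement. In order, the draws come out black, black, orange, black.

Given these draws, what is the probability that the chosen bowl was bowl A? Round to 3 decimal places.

0.278

Under each hypothesis, the probability of the observed sequence is: P(data | bowl A) = (3/5)(2/4)(2/3)(1/2) = 0.1; P(data | bowl B) = (3/7)(2/6)(4/5)(1/4) = 0.028571; P(data | bowl C) = (6/8)(5/7)(2/6)(4/5) = 0.14286; P(data | bowl D) = (7/12)(6/11)(5/10)(5/9) = 0.088384.
The prior-weighted likelihoods are 1/4 · 0.1 = 0.025, 1/4 · 0.028571 = 0.0071429, 1/4 · 0.14286 = 0.035714, 1/4 · 0.088384 = 0.022096; summing to 0.089953.
By Bayes' rule, P(bowl A | data) = (0.025) / (0.089953) = 0.27792.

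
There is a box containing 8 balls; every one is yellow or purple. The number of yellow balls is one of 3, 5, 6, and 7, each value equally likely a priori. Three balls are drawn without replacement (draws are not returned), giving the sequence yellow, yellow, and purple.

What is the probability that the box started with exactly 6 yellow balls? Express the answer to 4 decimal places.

Compute the likelihood of the observed sequence for each case: P(data | r = 3) = (3/8)(2/7)(5/6) = 5/56; P(data | r = 5) = (5/8)(4/7)(3/6) = 5/28; P(data | r = 6) = (6/8)(5/7)(2/6) = 5/28; P(data | r = 7) = (7/8)(6/7)(1/6) = 1/8.
Weighting by the prior gives 1/4 · 5/56 = 5/224, 1/4 · 5/28 = 5/112, 1/4 · 5/28 = 5/112, 1/4 · 1/8 = 1/32; summing to 1/7.
So P(r = 6 | data) = (5/112) / (1/7) = 5/16.

0.3125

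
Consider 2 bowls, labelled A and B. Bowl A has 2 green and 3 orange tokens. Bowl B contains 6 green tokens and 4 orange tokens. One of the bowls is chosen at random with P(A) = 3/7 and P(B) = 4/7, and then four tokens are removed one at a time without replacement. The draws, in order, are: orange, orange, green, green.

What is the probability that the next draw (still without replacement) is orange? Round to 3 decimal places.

Compute the likelihood of the observed sequence for each case: P(data | bowl A) = (3/5)(2/4)(2/3)(1/2) = 1/10; P(data | bowl B) = (4/10)(3/9)(6/8)(5/7) = 1/14.
Multiplying each by its prior: 3/7 · 1/10 = 3/70, 4/7 · 1/14 = 2/49; summing to 41/490.
Dividing through by the total gives posterior P(bowl A | data) = 21/41, P(bowl B | data) = 20/41.
So P(orange next | data) = Σ P(orange next | H) P(H | data) = (1)(21/41) + (1/3)(20/41) = 83/123.

0.675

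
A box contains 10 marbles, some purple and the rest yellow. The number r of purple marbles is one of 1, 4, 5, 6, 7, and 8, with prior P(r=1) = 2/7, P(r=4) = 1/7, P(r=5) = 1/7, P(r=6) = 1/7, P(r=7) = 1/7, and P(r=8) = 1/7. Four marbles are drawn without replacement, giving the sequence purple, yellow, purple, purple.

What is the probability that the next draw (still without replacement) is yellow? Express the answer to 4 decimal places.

0.3962

Compute the likelihood of the observed sequence for each case: P(data | r = 1) = (1/10)(9/9)(0/8) = 0; P(data | r = 4) = (4/10)(6/9)(3/8)(2/7) = 1/35; P(data | r = 5) = (5/10)(5/9)(4/8)(3/7) = 5/84; P(data | r = 6) = (6/10)(4/9)(5/8)(4/7) = 2/21; P(data | r = 7) = (7/10)(3/9)(6/8)(5/7) = 1/8; P(data | r = 8) = (8/10)(2/9)(7/8)(6/7) = 2/15.
The prior-weighted likelihoods are 2/7 · 0 = 0, 1/7 · 1/35 = 1/245, 1/7 · 5/84 = 5/588, 1/7 · 2/21 = 2/147, 1/7 · 1/8 = 1/56, 1/7 · 2/15 = 2/105; with total 53/840.
Dividing through by the total gives posterior P(r = 1 | data) = 0, P(r = 4 | data) = 24/371, P(r = 5 | data) = 50/371, P(r = 6 | data) = 80/371, P(r = 7 | data) = 15/53, P(r = 8 | data) = 16/53.
Averaging over the posterior, P(yellow next | data) = (5/6)(24/371) + (2/3)(50/371) + (1/2)(80/371) + (1/3)(15/53) + (1/6)(16/53) = 21/53.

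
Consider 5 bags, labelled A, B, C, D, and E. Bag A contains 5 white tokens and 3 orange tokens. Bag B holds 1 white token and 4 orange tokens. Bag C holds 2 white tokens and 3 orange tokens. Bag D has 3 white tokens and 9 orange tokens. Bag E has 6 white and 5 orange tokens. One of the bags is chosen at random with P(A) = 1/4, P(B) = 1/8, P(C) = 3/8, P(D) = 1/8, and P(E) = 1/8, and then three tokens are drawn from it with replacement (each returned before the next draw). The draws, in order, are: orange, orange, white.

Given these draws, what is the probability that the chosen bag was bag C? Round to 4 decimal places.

For each hypothesis, P(data | H) works out to: P(data | bag A) = (3/8)(3/8)(5/8) = 0.087891; P(data | bag B) = (4/5)(4/5)(1/5) = 0.128; P(data | bag C) = (3/5)(3/5)(2/5) = 0.144; P(data | bag D) = (9/12)(9/12)(3/12) = 0.14062; P(data | bag E) = (5/11)(5/11)(6/11) = 0.1127.
Weighting by the prior gives 1/4 · 0.087891 = 0.021973, 1/8 · 0.128 = 0.016, 3/8 · 0.144 = 0.054, 1/8 · 0.14062 = 0.017578, 1/8 · 0.1127 = 0.014087; with total 0.12364.
Hence P(bag C | data) = (0.054) / (0.12364) = 0.43676.

0.4368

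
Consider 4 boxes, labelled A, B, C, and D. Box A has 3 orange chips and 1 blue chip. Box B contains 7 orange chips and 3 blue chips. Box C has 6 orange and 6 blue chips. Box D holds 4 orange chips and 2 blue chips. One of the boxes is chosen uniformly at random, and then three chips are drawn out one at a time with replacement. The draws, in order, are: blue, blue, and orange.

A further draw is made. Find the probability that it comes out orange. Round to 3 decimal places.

Compute the likelihood of the observed sequence for each case: P(data | box A) = (1/4)(1/4)(3/4) = 0.046875; P(data | box B) = (3/10)(3/10)(7/10) = 0.063; P(data | box C) = (6/12)(6/12)(6/12) = 0.125; P(data | box D) = (2/6)(2/6)(4/6) = 0.074074.
Multiplying each by its prior: 1/4 · 0.046875 = 0.011719, 1/4 · 0.063 = 0.01575, 1/4 · 0.125 = 0.03125, 1/4 · 0.074074 = 0.018519; summing to 0.077237.
Dividing through by the total gives posterior P(box A | data) = 0.15172, P(box B | data) = 0.20392, P(box C | data) = 0.4046, P(box D | data) = 0.23976.
Averaging over the posterior, P(orange next | data) = (3/4)(0.15172) + (7/10)(0.20392) + (1/2)(0.4046) + (2/3)(0.23976) = 0.61867.

0.619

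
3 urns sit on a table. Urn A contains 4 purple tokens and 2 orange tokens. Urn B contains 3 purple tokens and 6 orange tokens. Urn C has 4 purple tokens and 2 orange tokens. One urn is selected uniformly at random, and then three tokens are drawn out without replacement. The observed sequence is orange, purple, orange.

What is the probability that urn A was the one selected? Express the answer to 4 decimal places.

0.2137

Compute the likelihood of the observed sequence for each case: P(data | urn A) = (2/6)(4/5)(1/4) = 0.066667; P(data | urn B) = (6/9)(3/8)(5/7) = 0.17857; P(data | urn C) = (2/6)(4/5)(1/4) = 0.066667.
Multiplying each by its prior: 1/3 · 0.066667 = 0.022222, 1/3 · 0.17857 = 0.059524, 1/3 · 0.066667 = 0.022222; with total 0.10397.
Therefore the posterior P(urn A | data) = (0.022222) / (0.10397) = 0.21374.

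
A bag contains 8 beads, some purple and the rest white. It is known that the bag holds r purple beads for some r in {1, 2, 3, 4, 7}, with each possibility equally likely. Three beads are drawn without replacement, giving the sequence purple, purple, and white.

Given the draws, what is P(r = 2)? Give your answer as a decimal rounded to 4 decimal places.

0.0909

Under each hypothesis, the probability of the observed sequence is: P(data | r = 1) = (1/8)(0/7) = 0; P(data | r = 2) = (2/8)(1/7)(6/6) = 1/28; P(data | r = 3) = (3/8)(2/7)(5/6) = 5/56; P(data | r = 4) = (4/8)(3/7)(4/6) = 1/7; P(data | r = 7) = (7/8)(6/7)(1/6) = 1/8.
Weighting by the prior gives 1/5 · 0 = 0, 1/5 · 1/28 = 1/140, 1/5 · 5/56 = 1/56, 1/5 · 1/7 = 1/35, 1/5 · 1/8 = 1/40; with total 11/140.
By Bayes' rule, P(r = 2 | data) = (1/140) / (11/140) = 1/11.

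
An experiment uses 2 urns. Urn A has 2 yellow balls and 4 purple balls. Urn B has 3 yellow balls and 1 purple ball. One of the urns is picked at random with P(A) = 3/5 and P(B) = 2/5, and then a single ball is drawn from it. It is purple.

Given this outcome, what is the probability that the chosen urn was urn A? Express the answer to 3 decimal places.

0.800

For each hypothesis, P(data | H) works out to: P(data | urn A) = (4/6) = 2/3; P(data | urn B) = (1/4) = 1/4.
Weighting by the prior gives 3/5 · 2/3 = 2/5, 2/5 · 1/4 = 1/10; these sum to 1/2.
By Bayes' rule, P(urn A | data) = (2/5) / (1/2) = 4/5.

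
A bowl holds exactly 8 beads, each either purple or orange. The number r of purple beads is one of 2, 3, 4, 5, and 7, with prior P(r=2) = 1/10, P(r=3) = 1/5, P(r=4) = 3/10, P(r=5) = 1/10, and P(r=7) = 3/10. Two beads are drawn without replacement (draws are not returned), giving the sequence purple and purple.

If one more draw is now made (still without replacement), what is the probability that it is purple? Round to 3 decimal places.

0.658

The likelihood of the observed sequence under each hypothesis: P(data | r = 2) = (2/8)(1/7) = 1/28; P(data | r = 3) = (3/8)(2/7) = 3/28; P(data | r = 4) = (4/8)(3/7) = 3/14; P(data | r = 5) = (5/8)(4/7) = 5/14; P(data | r = 7) = (7/8)(6/7) = 3/4.
Weighting by the prior gives 1/10 · 1/28 = 1/280, 1/5 · 3/28 = 3/140, 3/10 · 3/14 = 9/140, 1/10 · 5/14 = 1/28, 3/10 · 3/4 = 9/40; with total 7/20.
The posterior is then P(r = 2 | data) = 1/98, P(r = 3 | data) = 3/49, P(r = 4 | data) = 9/49, P(r = 5 | data) = 5/49, P(r = 7 | data) = 9/14.
Averaging over the posterior, P(purple next | data) = (0)(1/98) + (1/6)(3/49) + (1/3)(9/49) + (1/2)(5/49) + (5/6)(9/14) = 129/196.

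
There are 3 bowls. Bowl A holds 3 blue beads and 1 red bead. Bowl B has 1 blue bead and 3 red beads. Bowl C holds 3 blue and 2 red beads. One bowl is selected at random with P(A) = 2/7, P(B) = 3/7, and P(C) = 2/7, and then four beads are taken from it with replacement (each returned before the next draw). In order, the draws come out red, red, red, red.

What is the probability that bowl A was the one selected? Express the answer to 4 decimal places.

Under each hypothesis, the probability of the observed sequence is: P(data | bowl A) = (1/4)(1/4)(1/4)(1/4) = 0.0039062; P(data | bowl B) = (3/4)(3/4)(3/4)(3/4) = 0.31641; P(data | bowl C) = (2/5)(2/5)(2/5)(2/5) = 0.0256.
Multiplying each by its prior: 2/7 · 0.0039062 = 0.0011161, 3/7 · 0.31641 = 0.1356, 2/7 · 0.0256 = 0.0073143; summing to 0.14403.
So P(bowl A | data) = (0.0011161) / (0.14403) = 0.0077487.

0.0077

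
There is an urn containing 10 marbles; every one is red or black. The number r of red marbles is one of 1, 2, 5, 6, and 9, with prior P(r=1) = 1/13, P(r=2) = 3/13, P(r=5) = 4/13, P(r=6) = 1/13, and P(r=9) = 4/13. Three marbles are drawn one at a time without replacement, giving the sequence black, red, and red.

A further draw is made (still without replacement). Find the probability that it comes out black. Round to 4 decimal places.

For each hypothesis, P(data | H) works out to: P(data | r = 1) = (9/10)(1/9)(0/8) = 0; P(data | r = 2) = (8/10)(2/9)(1/8) = 0.022222; P(data | r = 5) = (5/10)(5/9)(4/8) = 0.13889; P(data | r = 6) = (4/10)(6/9)(5/8) = 0.16667; P(data | r = 9) = (1/10)(9/9)(8/8) = 0.1.
The prior-weighted likelihoods are 1/13 · 0 = 0, 3/13 · 0.022222 = 0.0051282, 4/13 · 0.13889 = 0.042735, 1/13 · 0.16667 = 0.012821, 4/13 · 0.1 = 0.030769; summing to 0.091453.
Normalising, the posterior is P(r = 1 | data) = 0, P(r = 2 | data) = 0.056075, P(r = 5 | data) = 0.46729, P(r = 6 | data) = 0.14019, P(r = 9 | data) = 0.33645.
So P(black next | data) = Σ P(black next | H) P(H | data) = (1)(0.056075) + (4/7)(0.46729) + (3/7)(0.14019) + (0)(0.33645) = 0.38318.

0.3832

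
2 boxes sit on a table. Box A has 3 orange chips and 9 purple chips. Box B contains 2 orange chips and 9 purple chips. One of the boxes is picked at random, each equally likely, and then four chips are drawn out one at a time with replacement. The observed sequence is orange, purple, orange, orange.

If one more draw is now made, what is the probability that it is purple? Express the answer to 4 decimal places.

Under each hypothesis, the probability of the observed sequence is: P(data | box A) = (3/12)(9/12)(3/12)(3/12) = 0.011719; P(data | box B) = (2/11)(9/11)(2/11)(2/11) = 0.0049177.
Multiplying each by its prior: 1/2 · 0.011719 = 0.0058594, 1/2 · 0.0049177 = 0.0024588; with total 0.0083182.
The posterior is then P(box A | data) = 0.7044, P(box B | data) = 0.2956.
Averaging over the posterior, P(purple next | data) = (3/4)(0.7044) + (9/11)(0.2956) = 0.77015.

0.7702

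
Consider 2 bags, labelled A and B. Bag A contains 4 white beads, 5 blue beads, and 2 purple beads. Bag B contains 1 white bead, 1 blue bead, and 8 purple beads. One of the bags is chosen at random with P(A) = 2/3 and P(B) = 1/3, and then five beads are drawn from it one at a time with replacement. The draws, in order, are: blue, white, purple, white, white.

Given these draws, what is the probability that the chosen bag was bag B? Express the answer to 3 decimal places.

Under each hypothesis, the probability of the observed sequence is: P(data | bag A) = (5/11)(4/11)(2/11)(4/11)(4/11) = 0.0039739; P(data | bag B) = (1/10)(1/10)(8/10)(1/10)(1/10) = 8e-05.
Weighting by the prior gives 2/3 · 0.0039739 = 0.0026493, 1/3 · 8e-05 = 2.6667e-05; these sum to 0.0026759.
So P(bag B | data) = (2.6667e-05) / (0.0026759) = 0.0099654.

0.010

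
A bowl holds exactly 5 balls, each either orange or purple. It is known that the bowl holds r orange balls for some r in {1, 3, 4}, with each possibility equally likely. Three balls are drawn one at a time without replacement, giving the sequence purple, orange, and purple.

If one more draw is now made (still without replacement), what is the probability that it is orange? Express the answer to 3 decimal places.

Compute the likelihood of the observed sequence for each case: P(data | r = 1) = (4/5)(1/4)(3/3) = 1/5; P(data | r = 3) = (2/5)(3/4)(1/3) = 1/10; P(data | r = 4) = (1/5)(4/4)(0/3) = 0.
The prior-weighted likelihoods are 1/3 · 1/5 = 1/15, 1/3 · 1/10 = 1/30, 1/3 · 0 = 0; with total 1/10.
The posterior is then P(r = 1 | data) = 2/3, P(r = 3 | data) = 1/3, P(r = 4 | data) = 0.
So P(orange next | data) = Σ P(orange next | H) P(H | data) = (0)(2/3) + (1)(1/3) = 1/3.

0.333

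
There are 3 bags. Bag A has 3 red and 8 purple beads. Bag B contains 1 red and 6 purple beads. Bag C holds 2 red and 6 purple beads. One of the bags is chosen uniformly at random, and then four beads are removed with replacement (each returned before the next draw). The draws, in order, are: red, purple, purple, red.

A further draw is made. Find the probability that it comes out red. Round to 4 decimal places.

Compute the likelihood of the observed sequence for each case: P(data | bag A) = (3/11)(8/11)(8/11)(3/11) = 0.039342; P(data | bag B) = (1/7)(6/7)(6/7)(1/7) = 0.014994; P(data | bag C) = (2/8)(6/8)(6/8)(2/8) = 0.035156.
Multiplying each by its prior: 1/3 · 0.039342 = 0.013114, 1/3 · 0.014994 = 0.0049979, 1/3 · 0.035156 = 0.011719; these sum to 0.029831.
The posterior is then P(bag A | data) = 0.43961, P(bag B | data) = 0.16754, P(bag C | data) = 0.39284.
Averaging over the posterior, P(red next | data) = (3/11)(0.43961) + (1/7)(0.16754) + (1/4)(0.39284) = 0.24204.

0.2420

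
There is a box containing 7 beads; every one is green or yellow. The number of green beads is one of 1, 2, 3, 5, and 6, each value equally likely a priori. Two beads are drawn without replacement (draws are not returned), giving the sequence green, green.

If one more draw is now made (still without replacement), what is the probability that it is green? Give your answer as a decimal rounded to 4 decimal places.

0.6414

For each hypothesis, P(data | H) works out to: P(data | r = 1) = (1/7)(0/6) = 0; P(data | r = 2) = (2/7)(1/6) = 1/21; P(data | r = 3) = (3/7)(2/6) = 1/7; P(data | r = 5) = (5/7)(4/6) = 10/21; P(data | r = 6) = (6/7)(5/6) = 5/7.
Weighting by the prior gives 1/5 · 0 = 0, 1/5 · 1/21 = 1/105, 1/5 · 1/7 = 1/35, 1/5 · 10/21 = 2/21, 1/5 · 5/7 = 1/7; with total 29/105.
The posterior is then P(r = 1 | data) = 0, P(r = 2 | data) = 1/29, P(r = 3 | data) = 3/29, P(r = 5 | data) = 10/29, P(r = 6 | data) = 15/29.
So P(green next | data) = Σ P(green next | H) P(H | data) = (0)(1/29) + (1/5)(3/29) + (3/5)(10/29) + (4/5)(15/29) = 93/145.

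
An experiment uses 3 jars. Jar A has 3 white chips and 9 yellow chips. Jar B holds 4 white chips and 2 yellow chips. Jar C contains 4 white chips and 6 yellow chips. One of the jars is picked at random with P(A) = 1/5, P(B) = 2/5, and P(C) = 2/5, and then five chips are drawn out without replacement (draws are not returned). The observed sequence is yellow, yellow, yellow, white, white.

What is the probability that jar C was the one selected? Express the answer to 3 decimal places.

0.750

Under each hypothesis, the probability of the observed sequence is: P(data | jar A) = (9/12)(8/11)(7/10)(3/9)(2/8) = 0.031818; P(data | jar B) = (2/6)(1/5)(0/4) = 0; P(data | jar C) = (6/10)(5/9)(4/8)(4/7)(3/6) = 0.047619.
Multiplying each by its prior: 1/5 · 0.031818 = 0.0063636, 2/5 · 0 = 0, 2/5 · 0.047619 = 0.019048; summing to 0.025411.
So P(jar C | data) = (0.019048) / (0.025411) = 0.74957.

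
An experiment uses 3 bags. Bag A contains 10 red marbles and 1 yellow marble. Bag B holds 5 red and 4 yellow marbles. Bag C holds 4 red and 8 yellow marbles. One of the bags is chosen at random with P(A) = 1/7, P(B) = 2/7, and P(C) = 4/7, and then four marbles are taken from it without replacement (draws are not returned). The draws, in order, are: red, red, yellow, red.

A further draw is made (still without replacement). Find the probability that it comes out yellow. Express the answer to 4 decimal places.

0.4830

The likelihood of the observed sequence under each hypothesis: P(data | bag A) = (10/11)(9/10)(1/9)(8/8) = 0.090909; P(data | bag B) = (5/9)(4/8)(4/7)(3/6) = 0.079365; P(data | bag C) = (4/12)(3/11)(8/10)(2/9) = 0.016162.
The prior-weighted likelihoods are 1/7 · 0.090909 = 0.012987, 2/7 · 0.079365 = 0.022676, 4/7 · 0.016162 = 0.0092352; with total 0.044898.
Dividing through by the total gives posterior P(bag A | data) = 0.28926, P(bag B | data) = 0.50505, P(bag C | data) = 0.20569.
Averaging over the posterior, P(yellow next | data) = (0)(0.28926) + (3/5)(0.50505) + (7/8)(0.20569) = 0.48301.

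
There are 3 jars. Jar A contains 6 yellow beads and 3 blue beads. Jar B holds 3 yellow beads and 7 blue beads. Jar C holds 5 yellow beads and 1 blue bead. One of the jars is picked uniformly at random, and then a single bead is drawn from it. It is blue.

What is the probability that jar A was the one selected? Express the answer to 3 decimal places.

0.278

Compute the likelihood of this draw for each case: P(data | jar A) = (3/9) = 1/3; P(data | jar B) = (7/10) = 7/10; P(data | jar C) = (1/6) = 1/6.
Multiplying each by its prior: 1/3 · 1/3 = 1/9, 1/3 · 7/10 = 7/30, 1/3 · 1/6 = 1/18; these sum to 2/5.
Hence P(jar A | data) = (1/9) / (2/5) = 5/18.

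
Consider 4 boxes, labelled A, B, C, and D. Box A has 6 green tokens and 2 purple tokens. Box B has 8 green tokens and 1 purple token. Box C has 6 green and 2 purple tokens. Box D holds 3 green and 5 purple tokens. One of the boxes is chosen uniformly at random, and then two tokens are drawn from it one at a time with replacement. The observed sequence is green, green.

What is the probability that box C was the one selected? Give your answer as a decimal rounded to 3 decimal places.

The likelihood of the observed sequence under each hypothesis: P(data | box A) = (6/8)(6/8) = 0.5625; P(data | box B) = (8/9)(8/9) = 0.79012; P(data | box C) = (6/8)(6/8) = 0.5625; P(data | box D) = (3/8)(3/8) = 0.14062.
The prior-weighted likelihoods are 1/4 · 0.5625 = 0.14062, 1/4 · 0.79012 = 0.19753, 1/4 · 0.5625 = 0.14062, 1/4 · 0.14062 = 0.035156; summing to 0.51394.
Therefore the posterior P(box C | data) = (0.14062) / (0.51394) = 0.27362.

0.274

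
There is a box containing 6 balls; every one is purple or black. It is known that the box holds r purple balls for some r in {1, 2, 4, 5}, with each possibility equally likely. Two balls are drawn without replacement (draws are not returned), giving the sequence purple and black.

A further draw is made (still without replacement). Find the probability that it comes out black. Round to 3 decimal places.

Compute the likelihood of the observed sequence for each case: P(data | r = 1) = (1/6)(5/5) = 1/6; P(data | r = 2) = (2/6)(4/5) = 4/15; P(data | r = 4) = (4/6)(2/5) = 4/15; P(data | r = 5) = (5/6)(1/5) = 1/6.
The prior-weighted likelihoods are 1/4 · 1/6 = 1/24, 1/4 · 4/15 = 1/15, 1/4 · 4/15 = 1/15, 1/4 · 1/6 = 1/24; these sum to 13/60.
The posterior is then P(r = 1 | data) = 5/26, P(r = 2 | data) = 4/13, P(r = 4 | data) = 4/13, P(r = 5 | data) = 5/26.
The predictive probability is P(black next | data) = (1)(5/26) + (3/4)(4/13) + (1/4)(4/13) + (0)(5/26) = 1/2.

0.500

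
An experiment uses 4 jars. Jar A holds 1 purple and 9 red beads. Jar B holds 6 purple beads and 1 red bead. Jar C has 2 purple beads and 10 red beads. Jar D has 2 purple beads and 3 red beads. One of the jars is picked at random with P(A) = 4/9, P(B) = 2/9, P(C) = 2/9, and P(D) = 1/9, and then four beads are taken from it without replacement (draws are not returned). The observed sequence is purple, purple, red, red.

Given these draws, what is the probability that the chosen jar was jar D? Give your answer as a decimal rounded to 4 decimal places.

For each hypothesis, P(data | H) works out to: P(data | jar A) = (1/10)(0/9) = 0; P(data | jar B) = (6/7)(5/6)(1/5)(0/4) = 0; P(data | jar C) = (2/12)(1/11)(10/10)(9/9) = 0.015152; P(data | jar D) = (2/5)(1/4)(3/3)(2/2) = 0.1.
Multiplying each by its prior: 4/9 · 0 = 0, 2/9 · 0 = 0, 2/9 · 0.015152 = 0.003367, 1/9 · 0.1 = 0.011111; summing to 0.014478.
Therefore the posterior P(jar D | data) = (0.011111) / (0.014478) = 0.76744.

0.7674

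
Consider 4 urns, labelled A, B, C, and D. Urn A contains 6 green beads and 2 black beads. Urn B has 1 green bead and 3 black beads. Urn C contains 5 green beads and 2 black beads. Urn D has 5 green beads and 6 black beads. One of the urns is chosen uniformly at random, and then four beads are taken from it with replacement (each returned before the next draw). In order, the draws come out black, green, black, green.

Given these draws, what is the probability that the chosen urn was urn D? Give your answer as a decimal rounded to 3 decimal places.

0.354

Compute the likelihood of the observed sequence for each case: P(data | urn A) = (2/8)(6/8)(2/8)(6/8) = 0.035156; P(data | urn B) = (3/4)(1/4)(3/4)(1/4) = 0.035156; P(data | urn C) = (2/7)(5/7)(2/7)(5/7) = 0.041649; P(data | urn D) = (6/11)(5/11)(6/11)(5/11) = 0.061471.
The prior-weighted likelihoods are 1/4 · 0.035156 = 0.0087891, 1/4 · 0.035156 = 0.0087891, 1/4 · 0.041649 = 0.010412, 1/4 · 0.061471 = 0.015368; these sum to 0.043358.
Therefore the posterior P(urn D | data) = (0.015368) / (0.043358) = 0.35444.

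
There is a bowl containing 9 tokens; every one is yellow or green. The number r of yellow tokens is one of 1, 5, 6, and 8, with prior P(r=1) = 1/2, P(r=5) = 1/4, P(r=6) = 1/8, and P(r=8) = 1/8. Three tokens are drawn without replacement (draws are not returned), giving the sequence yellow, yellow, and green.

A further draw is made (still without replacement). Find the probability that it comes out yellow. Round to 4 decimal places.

0.6405

The likelihood of the observed sequence under each hypothesis: P(data | r = 1) = (1/9)(0/8) = 0; P(data | r = 5) = (5/9)(4/8)(4/7) = 10/63; P(data | r = 6) = (6/9)(5/8)(3/7) = 5/28; P(data | r = 8) = (8/9)(7/8)(1/7) = 1/9.
Weighting by the prior gives 1/2 · 0 = 0, 1/4 · 10/63 = 5/126, 1/8 · 5/28 = 5/224, 1/8 · 1/9 = 1/72; these sum to 17/224.
Dividing through by the total gives posterior P(r = 1 | data) = 0, P(r = 5 | data) = 80/153, P(r = 6 | data) = 5/17, P(r = 8 | data) = 28/153.
Averaging over the posterior, P(yellow next | data) = (1/2)(80/153) + (2/3)(5/17) + (1)(28/153) = 98/153.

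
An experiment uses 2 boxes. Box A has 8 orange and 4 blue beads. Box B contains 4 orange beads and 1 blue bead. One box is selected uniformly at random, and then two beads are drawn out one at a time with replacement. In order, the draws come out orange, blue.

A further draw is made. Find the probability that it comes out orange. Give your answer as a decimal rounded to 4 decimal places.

Under each hypothesis, the probability of the observed sequence is: P(data | box A) = (8/12)(4/12) = 2/9; P(data | box B) = (4/5)(1/5) = 4/25.
Multiplying each by its prior: 1/2 · 2/9 = 1/9, 1/2 · 4/25 = 2/25; summing to 43/225.
Normalising, the posterior is P(box A | data) = 25/43, P(box B | data) = 18/43.
So P(orange next | data) = Σ P(orange next | H) P(H | data) = (2/3)(25/43) + (4/5)(18/43) = 466/645.

0.7225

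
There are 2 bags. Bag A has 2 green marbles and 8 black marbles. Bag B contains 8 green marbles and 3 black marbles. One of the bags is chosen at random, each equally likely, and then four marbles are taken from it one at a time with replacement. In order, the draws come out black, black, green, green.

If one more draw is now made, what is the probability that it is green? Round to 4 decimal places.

0.5194

For each hypothesis, P(data | H) works out to: P(data | bag A) = (8/10)(8/10)(2/10)(2/10) = 0.0256; P(data | bag B) = (3/11)(3/11)(8/11)(8/11) = 0.039342.
Multiplying each by its prior: 1/2 · 0.0256 = 0.0128, 1/2 · 0.039342 = 0.019671; summing to 0.032471.
Dividing through by the total gives posterior P(bag A | data) = 0.3942, P(bag B | data) = 0.6058.
Averaging over the posterior, P(green next | data) = (1/5)(0.3942) + (8/11)(0.6058) = 0.51942.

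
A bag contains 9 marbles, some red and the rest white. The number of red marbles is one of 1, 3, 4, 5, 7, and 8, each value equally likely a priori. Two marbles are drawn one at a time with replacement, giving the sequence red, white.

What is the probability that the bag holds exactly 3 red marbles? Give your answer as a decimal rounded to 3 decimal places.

0.205

For each hypothesis, P(data | H) works out to: P(data | r = 1) = (1/9)(8/9) = 8/81; P(data | r = 3) = (3/9)(6/9) = 2/9; P(data | r = 4) = (4/9)(5/9) = 20/81; P(data | r = 5) = (5/9)(4/9) = 20/81; P(data | r = 7) = (7/9)(2/9) = 14/81; P(data | r = 8) = (8/9)(1/9) = 8/81.
The prior-weighted likelihoods are 1/6 · 8/81 = 4/243, 1/6 · 2/9 = 1/27, 1/6 · 20/81 = 10/243, 1/6 · 20/81 = 10/243, 1/6 · 14/81 = 7/243, 1/6 · 8/81 = 4/243; with total 44/243.
Hence P(r = 3 | data) = (1/27) / (44/243) = 9/44.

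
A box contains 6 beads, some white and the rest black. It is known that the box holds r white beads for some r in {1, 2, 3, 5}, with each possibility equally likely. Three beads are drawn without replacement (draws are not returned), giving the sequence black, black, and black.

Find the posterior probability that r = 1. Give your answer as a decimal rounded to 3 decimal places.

The likelihood of the observed sequence under each hypothesis: P(data | r = 1) = (5/6)(4/5)(3/4) = 1/2; P(data | r = 2) = (4/6)(3/5)(2/4) = 1/5; P(data | r = 3) = (3/6)(2/5)(1/4) = 1/20; P(data | r = 5) = (1/6)(0/5) = 0.
Weighting by the prior gives 1/4 · 1/2 = 1/8, 1/4 · 1/5 = 1/20, 1/4 · 1/20 = 1/80, 1/4 · 0 = 0; with total 3/16.
Therefore the posterior P(r = 1 | data) = (1/8) / (3/16) = 2/3.

0.667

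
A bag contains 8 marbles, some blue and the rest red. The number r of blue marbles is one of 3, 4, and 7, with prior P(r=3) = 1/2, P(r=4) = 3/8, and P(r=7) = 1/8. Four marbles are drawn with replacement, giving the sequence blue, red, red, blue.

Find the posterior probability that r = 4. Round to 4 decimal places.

The likelihood of the observed sequence under each hypothesis: P(data | r = 3) = (3/8)(5/8)(5/8)(3/8) = 0.054932; P(data | r = 4) = (4/8)(4/8)(4/8)(4/8) = 0.0625; P(data | r = 7) = (7/8)(1/8)(1/8)(7/8) = 0.011963.
Multiplying each by its prior: 1/2 · 0.054932 = 0.027466, 3/8 · 0.0625 = 0.023438, 1/8 · 0.011963 = 0.0014954; with total 0.052399.
Therefore the posterior P(r = 4 | data) = (0.023438) / (0.052399) = 0.44729.

0.4473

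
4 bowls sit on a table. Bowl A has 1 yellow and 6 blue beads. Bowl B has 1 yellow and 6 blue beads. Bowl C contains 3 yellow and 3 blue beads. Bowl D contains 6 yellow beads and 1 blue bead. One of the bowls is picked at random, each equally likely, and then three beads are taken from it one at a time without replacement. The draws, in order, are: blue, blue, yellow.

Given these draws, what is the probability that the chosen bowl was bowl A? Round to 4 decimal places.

The likelihood of the observed sequence under each hypothesis: P(data | bowl A) = (6/7)(5/6)(1/5) = 1/7; P(data | bowl B) = (6/7)(5/6)(1/5) = 1/7; P(data | bowl C) = (3/6)(2/5)(3/4) = 3/20; P(data | bowl D) = (1/7)(0/6) = 0.
Weighting by the prior gives 1/4 · 1/7 = 1/28, 1/4 · 1/7 = 1/28, 1/4 · 3/20 = 3/80, 1/4 · 0 = 0; summing to 61/560.
Hence P(bowl A | data) = (1/28) / (61/560) = 20/61.

0.3279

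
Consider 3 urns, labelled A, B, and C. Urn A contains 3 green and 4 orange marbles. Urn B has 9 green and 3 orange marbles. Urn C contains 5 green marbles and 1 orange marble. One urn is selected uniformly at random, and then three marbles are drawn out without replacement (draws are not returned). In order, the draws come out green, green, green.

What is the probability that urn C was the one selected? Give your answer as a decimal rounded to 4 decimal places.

Compute the likelihood of the observed sequence for each case: P(data | urn A) = (3/7)(2/6)(1/5) = 0.028571; P(data | urn B) = (9/12)(8/11)(7/10) = 0.38182; P(data | urn C) = (5/6)(4/5)(3/4) = 0.5.
The prior-weighted likelihoods are 1/3 · 0.028571 = 0.0095238, 1/3 · 0.38182 = 0.12727, 1/3 · 0.5 = 0.16667; with total 0.30346.
Hence P(urn C | data) = (0.16667) / (0.30346) = 0.54922.

0.5492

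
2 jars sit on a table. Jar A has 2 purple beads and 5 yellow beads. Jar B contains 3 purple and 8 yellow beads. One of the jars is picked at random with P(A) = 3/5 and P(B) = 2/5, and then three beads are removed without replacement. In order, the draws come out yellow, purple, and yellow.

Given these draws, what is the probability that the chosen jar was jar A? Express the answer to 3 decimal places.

0.627

Compute the likelihood of the observed sequence for each case: P(data | jar A) = (5/7)(2/6)(4/5) = 0.19048; P(data | jar B) = (8/11)(3/10)(7/9) = 0.1697.
Weighting by the prior gives 3/5 · 0.19048 = 0.11429, 2/5 · 0.1697 = 0.067879; summing to 0.18216.
By Bayes' rule, P(jar A | data) = (0.11429) / (0.18216) = 0.62738.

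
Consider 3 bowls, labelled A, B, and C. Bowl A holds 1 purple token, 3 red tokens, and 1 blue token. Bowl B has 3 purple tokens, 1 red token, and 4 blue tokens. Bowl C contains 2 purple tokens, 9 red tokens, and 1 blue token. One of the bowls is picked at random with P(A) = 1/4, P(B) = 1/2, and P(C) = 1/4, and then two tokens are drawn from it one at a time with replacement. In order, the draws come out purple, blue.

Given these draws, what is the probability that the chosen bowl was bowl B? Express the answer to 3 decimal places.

For each hypothesis, P(data | H) works out to: P(data | bowl A) = (1/5)(1/5) = 0.04; P(data | bowl B) = (3/8)(4/8) = 0.1875; P(data | bowl C) = (2/12)(1/12) = 0.013889.
The prior-weighted likelihoods are 1/4 · 0.04 = 0.01, 1/2 · 0.1875 = 0.09375, 1/4 · 0.013889 = 0.0034722; summing to 0.10722.
Hence P(bowl B | data) = (0.09375) / (0.10722) = 0.87435.

0.874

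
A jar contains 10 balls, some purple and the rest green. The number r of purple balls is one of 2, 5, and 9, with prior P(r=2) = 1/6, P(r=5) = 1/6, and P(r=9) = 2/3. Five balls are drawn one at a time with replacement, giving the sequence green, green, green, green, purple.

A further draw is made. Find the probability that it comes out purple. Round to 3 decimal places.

Under each hypothesis, the probability of the observed sequence is: P(data | r = 2) = (8/10)(8/10)(8/10)(8/10)(2/10) = 0.08192; P(data | r = 5) = (5/10)(5/10)(5/10)(5/10)(5/10) = 0.03125; P(data | r = 9) = (1/10)(1/10)(1/10)(1/10)(9/10) = 9e-05.
The prior-weighted likelihoods are 1/6 · 0.08192 = 0.013653, 1/6 · 0.03125 = 0.0052083, 2/3 · 9e-05 = 6e-05; these sum to 0.018922.
The posterior is then P(r = 2 | data) = 0.72157, P(r = 5 | data) = 0.27526, P(r = 9 | data) = 0.003171.
Averaging over the posterior, P(purple next | data) = (1/5)(0.72157) + (1/2)(0.27526) + (9/10)(0.003171) = 0.2848.

0.285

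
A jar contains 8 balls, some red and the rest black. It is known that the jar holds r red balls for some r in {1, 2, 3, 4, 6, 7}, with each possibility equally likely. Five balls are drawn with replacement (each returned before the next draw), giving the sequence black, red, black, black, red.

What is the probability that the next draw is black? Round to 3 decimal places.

0.607

For each hypothesis, P(data | H) works out to: P(data | r = 1) = (7/8)(1/8)(7/8)(7/8)(1/8) = 0.010468; P(data | r = 2) = (6/8)(2/8)(6/8)(6/8)(2/8) = 0.026367; P(data | r = 3) = (5/8)(3/8)(5/8)(5/8)(3/8) = 0.034332; P(data | r = 4) = (4/8)(4/8)(4/8)(4/8)(4/8) = 0.03125; P(data | r = 6) = (2/8)(6/8)(2/8)(2/8)(6/8) = 0.0087891; P(data | r = 7) = (1/8)(7/8)(1/8)(1/8)(7/8) = 0.0014954.
The prior-weighted likelihoods are 1/6 · 0.010468 = 0.0017446, 1/6 · 0.026367 = 0.0043945, 1/6 · 0.034332 = 0.005722, 1/6 · 0.03125 = 0.0052083, 1/6 · 0.0087891 = 0.0014648, 1/6 · 0.0014954 = 0.00024923; these sum to 0.018784.
Dividing through by the total gives posterior P(r = 1 | data) = 0.092878, P(r = 2 | data) = 0.23396, P(r = 3 | data) = 0.30463, P(r = 4 | data) = 0.27728, P(r = 6 | data) = 0.077985, P(r = 7 | data) = 0.013268.
Averaging over the posterior, P(black next | data) = (7/8)(0.092878) + (3/4)(0.23396) + (5/8)(0.30463) + (1/2)(0.27728) + (1/4)(0.077985) + (1/8)(0.013268) = 0.60693.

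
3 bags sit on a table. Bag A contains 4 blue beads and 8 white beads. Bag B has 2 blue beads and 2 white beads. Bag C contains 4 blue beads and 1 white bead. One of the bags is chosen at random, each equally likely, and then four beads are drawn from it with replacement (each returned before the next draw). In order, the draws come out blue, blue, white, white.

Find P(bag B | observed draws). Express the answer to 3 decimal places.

0.455

Compute the likelihood of the observed sequence for each case: P(data | bag A) = (4/12)(4/12)(8/12)(8/12) = 0.049383; P(data | bag B) = (2/4)(2/4)(2/4)(2/4) = 0.0625; P(data | bag C) = (4/5)(4/5)(1/5)(1/5) = 0.0256.
Weighting by the prior gives 1/3 · 0.049383 = 0.016461, 1/3 · 0.0625 = 0.020833, 1/3 · 0.0256 = 0.0085333; summing to 0.045828.
Hence P(bag B | data) = (0.020833) / (0.045828) = 0.4546.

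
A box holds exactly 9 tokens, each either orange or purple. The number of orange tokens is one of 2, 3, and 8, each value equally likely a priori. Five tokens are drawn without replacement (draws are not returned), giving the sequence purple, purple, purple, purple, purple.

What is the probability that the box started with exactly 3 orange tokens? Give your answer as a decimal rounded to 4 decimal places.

The likelihood of the observed sequence under each hypothesis: P(data | r = 2) = (7/9)(6/8)(5/7)(4/6)(3/5) = 1/6; P(data | r = 3) = (6/9)(5/8)(4/7)(3/6)(2/5) = 1/21; P(data | r = 8) = (1/9)(0/8) = 0.
Multiplying each by its prior: 1/3 · 1/6 = 1/18, 1/3 · 1/21 = 1/63, 1/3 · 0 = 0; summing to 1/14.
So P(r = 3 | data) = (1/63) / (1/14) = 2/9.

0.2222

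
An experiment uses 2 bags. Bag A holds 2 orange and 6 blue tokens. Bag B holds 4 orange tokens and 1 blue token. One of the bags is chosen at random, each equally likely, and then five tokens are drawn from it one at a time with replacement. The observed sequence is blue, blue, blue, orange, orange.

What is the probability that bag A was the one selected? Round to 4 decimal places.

For each hypothesis, P(data | H) works out to: P(data | bag A) = (6/8)(6/8)(6/8)(2/8)(2/8) = 0.026367; P(data | bag B) = (1/5)(1/5)(1/5)(4/5)(4/5) = 0.00512.
Multiplying each by its prior: 1/2 · 0.026367 = 0.013184, 1/2 · 0.00512 = 0.00256; these sum to 0.015744.
Hence P(bag A | data) = (0.013184) / (0.015744) = 0.83739.

0.8374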